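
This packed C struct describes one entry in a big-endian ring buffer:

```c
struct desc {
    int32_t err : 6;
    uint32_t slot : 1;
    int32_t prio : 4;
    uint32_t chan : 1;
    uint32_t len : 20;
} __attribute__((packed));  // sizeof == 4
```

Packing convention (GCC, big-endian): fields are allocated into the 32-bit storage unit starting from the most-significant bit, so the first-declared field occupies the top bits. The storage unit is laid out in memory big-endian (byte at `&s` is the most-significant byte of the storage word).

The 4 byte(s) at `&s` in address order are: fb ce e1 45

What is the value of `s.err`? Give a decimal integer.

-2

[0]=0xfb [1]=0xce [2]=0xe1 [3]=0x45 (big-endian) → word 0xfbcee145
err [26+:6] = (word>>26) & 0x3f = 62  ←
slot [25+:1] = (word>>25) & 0x1 = 1
prio [21+:4] = (word>>21) & 0xf = 14
chan [20+:1] = (word>>20) & 0x1 = 0
len [0+:20] = (word>>0) & 0xfffff = 975173
err signed 6b, MSB=1: 62 - 64 = -2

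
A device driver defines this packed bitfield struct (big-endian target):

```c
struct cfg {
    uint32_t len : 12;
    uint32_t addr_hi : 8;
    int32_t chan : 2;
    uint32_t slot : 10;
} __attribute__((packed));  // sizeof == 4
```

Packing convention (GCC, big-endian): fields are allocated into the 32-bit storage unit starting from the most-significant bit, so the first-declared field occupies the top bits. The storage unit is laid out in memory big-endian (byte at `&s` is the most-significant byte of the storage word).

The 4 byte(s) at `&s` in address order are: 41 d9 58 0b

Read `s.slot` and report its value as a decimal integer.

11

[0]=0x41 [1]=0xd9 [2]=0x58 [3]=0x0b (big-endian) → word 0x41d9580b
len [20+:12] = (word>>20) & 0xfff = 1053
addr_hi [12+:8] = (word>>12) & 0xff = 149
chan [10+:2] = (word>>10) & 0x3 = 2
slot [0+:10] = (word>>0) & 0x3ff = 11  ←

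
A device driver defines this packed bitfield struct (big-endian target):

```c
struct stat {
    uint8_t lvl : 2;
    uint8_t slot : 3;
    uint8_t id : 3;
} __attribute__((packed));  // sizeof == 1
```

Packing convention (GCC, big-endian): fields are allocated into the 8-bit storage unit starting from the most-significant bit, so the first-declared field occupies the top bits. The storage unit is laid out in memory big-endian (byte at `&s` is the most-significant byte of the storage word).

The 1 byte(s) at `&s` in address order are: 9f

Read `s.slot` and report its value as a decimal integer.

3

[0]=0x9f (big-endian) → word 0x9f
lvl:2 @ bit 6 → (0x9f>>6)&0x3 = 0x2
slot:3 @ bit 3 → (0x9f>>3)&0x7 = 0x3  ←
id:3 @ bit 0 → (0x9f>>0)&0x7 = 0x7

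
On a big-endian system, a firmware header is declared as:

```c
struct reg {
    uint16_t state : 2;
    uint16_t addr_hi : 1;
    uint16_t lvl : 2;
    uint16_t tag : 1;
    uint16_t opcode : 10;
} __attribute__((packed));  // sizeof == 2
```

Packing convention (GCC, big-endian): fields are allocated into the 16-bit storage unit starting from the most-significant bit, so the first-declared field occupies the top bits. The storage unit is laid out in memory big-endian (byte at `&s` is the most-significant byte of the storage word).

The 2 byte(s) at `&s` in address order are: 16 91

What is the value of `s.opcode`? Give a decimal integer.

[0]=0x16 [1]=0x91 (big-endian) → word 0x1691
state [14+:2] = (word>>14) & 0x3 = 0
addr_hi [13+:1] = (word>>13) & 0x1 = 0
lvl [11+:2] = (word>>11) & 0x3 = 2
tag [10+:1] = (word>>10) & 0x1 = 1
opcode [0+:10] = (word>>0) & 0x3ff = 657  ←

657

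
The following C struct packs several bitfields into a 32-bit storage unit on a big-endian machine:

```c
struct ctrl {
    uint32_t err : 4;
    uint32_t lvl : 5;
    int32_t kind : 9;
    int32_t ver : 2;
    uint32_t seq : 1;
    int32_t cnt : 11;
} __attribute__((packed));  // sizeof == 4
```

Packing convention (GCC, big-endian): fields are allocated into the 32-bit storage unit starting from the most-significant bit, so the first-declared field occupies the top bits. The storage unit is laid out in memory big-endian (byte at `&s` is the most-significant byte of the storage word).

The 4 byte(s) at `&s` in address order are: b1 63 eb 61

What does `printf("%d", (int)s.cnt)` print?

865

[0]=0xb1 [1]=0x63 [2]=0xeb [3]=0x61 (big-endian) → word 0xb163eb61
err [28+:4] = (word>>28) & 0xf = 11
lvl [23+:5] = (word>>23) & 0x1f = 2
kind [14+:9] = (word>>14) & 0x1ff = 399
ver [12+:2] = (word>>12) & 0x3 = 2
seq [11+:1] = (word>>11) & 0x1 = 1
cnt [0+:11] = (word>>0) & 0x7ff = 865  ←
cnt signed 11b, MSB=0: value = 865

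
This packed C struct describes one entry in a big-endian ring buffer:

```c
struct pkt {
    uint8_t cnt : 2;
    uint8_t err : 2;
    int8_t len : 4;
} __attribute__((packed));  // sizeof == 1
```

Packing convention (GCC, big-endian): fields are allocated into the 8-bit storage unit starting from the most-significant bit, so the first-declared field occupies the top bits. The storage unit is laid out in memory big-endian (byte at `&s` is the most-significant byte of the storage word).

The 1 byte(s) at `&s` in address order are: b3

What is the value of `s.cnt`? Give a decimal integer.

2

[0]=0xb3 (big-endian) → word 0xb3
cnt:2 @ bit 6 → (0xb3>>6)&0x3 = 0x2  ←
err:2 @ bit 4 → (0xb3>>4)&0x3 = 0x3
len:4 @ bit 0 → (0xb3>>0)&0xf = 0x3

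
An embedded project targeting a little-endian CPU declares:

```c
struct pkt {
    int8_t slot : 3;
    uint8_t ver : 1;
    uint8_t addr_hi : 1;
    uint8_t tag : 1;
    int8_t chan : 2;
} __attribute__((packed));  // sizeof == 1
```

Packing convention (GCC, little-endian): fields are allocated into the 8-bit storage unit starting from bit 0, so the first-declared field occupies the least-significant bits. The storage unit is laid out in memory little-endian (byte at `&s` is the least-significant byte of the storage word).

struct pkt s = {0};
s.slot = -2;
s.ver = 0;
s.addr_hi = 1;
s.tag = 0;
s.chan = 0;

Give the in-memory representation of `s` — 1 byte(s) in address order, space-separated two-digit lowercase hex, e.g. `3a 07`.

16

slot (3b) val=-2 bits=0x6 at bit 0: 0x06
ver (1b) val=0 bits=0x0 at bit 3: 0x06
addr_hi (1b) val=1 bits=0x1 at bit 4: 0x16
tag (1b) val=0 bits=0x0 at bit 5: 0x16
chan (2b) val=0 bits=0x0 at bit 6: 0x16
word = 0x16 → little-endian bytes:
  [0]=0x16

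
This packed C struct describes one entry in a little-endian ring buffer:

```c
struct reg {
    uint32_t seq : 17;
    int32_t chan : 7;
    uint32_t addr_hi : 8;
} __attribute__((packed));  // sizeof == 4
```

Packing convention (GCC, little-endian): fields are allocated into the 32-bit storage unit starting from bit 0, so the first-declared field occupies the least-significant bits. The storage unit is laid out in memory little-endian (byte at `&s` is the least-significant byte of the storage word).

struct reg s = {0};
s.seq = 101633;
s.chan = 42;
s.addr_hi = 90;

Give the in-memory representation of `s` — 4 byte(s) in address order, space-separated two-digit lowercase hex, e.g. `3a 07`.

01 8d 55 5a

seq:17 = 101633 → 0x18d01 << 0 → word 0x00018d01
chan:7 = 42 → 0x2a << 17 → word 0x00558d01
addr_hi:8 = 90 → 0x5a << 24 → word 0x5a558d01
word = 0x5a558d01 → little-endian bytes:
  [0]=0x01  [1]=0x8d  [2]=0x55  [3]=0x5a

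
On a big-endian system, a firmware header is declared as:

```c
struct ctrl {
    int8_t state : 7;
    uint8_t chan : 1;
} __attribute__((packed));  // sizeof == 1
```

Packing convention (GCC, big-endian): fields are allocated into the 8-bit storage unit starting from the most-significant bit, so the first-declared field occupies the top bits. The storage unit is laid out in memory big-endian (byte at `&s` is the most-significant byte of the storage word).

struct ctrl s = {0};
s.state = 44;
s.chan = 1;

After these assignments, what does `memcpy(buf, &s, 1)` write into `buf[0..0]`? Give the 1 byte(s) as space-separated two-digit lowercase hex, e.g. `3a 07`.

59

[1+:7] state=44 & 0x7f = 0x2c; word=0x58
[0+:1] chan=1 & 0x1 = 0x1; word=0x59
word = 0x59 → big-endian bytes:
  [0]=0x59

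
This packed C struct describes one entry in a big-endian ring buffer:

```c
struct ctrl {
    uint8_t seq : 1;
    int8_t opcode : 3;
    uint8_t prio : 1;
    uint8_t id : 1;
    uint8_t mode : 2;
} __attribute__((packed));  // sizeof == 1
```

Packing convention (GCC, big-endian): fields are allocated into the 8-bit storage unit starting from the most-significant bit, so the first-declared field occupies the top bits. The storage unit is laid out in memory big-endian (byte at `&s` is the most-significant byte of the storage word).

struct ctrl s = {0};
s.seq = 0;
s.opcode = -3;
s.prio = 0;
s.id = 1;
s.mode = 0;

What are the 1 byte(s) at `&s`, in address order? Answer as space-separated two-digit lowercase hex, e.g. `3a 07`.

54

seq:1 = 0 → 0x0 << 7 → word 0x00
opcode:3 = -3 → 0x5 << 4 → word 0x50
prio:1 = 0 → 0x0 << 3 → word 0x50
id:1 = 1 → 0x1 << 2 → word 0x54
mode:2 = 0 → 0x0 << 0 → word 0x54
word = 0x54 → big-endian bytes:
  [0]=0x54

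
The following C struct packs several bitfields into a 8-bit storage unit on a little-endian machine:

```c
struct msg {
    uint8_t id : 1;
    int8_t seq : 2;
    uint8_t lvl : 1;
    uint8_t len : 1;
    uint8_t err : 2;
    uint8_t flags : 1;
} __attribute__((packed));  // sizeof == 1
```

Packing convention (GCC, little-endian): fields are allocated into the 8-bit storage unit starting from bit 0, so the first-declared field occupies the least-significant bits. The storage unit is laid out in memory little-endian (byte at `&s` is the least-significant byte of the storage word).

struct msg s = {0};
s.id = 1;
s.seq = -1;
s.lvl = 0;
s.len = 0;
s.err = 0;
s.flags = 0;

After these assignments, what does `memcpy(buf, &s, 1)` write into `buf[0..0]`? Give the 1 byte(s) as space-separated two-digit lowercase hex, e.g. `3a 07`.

07

[0+:1] id=1 & 0x1 = 0x1; word=0x01
[1+:2] seq=-1 & 0x3 = 0x3; word=0x07
[3+:1] lvl=0 & 0x1 = 0x0; word=0x07
[4+:1] len=0 & 0x1 = 0x0; word=0x07
[5+:2] err=0 & 0x3 = 0x0; word=0x07
[7+:1] flags=0 & 0x1 = 0x0; word=0x07
word = 0x07 → little-endian bytes:
  [0]=0x07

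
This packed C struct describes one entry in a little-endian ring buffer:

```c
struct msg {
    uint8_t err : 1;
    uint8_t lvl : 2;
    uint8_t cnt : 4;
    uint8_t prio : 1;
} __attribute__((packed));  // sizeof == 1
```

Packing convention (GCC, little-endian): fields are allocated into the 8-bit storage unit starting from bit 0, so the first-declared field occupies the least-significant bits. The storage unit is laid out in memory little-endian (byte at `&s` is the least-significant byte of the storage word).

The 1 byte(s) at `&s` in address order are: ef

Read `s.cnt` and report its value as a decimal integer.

[0]=0xef (little-endian) → word 0xef
err:1 @ bit 0 → (0xef>>0)&0x1 = 0x1
lvl:2 @ bit 1 → (0xef>>1)&0x3 = 0x3
cnt:4 @ bit 3 → (0xef>>3)&0xf = 0xd  ←
prio:1 @ bit 7 → (0xef>>7)&0x1 = 0x1

13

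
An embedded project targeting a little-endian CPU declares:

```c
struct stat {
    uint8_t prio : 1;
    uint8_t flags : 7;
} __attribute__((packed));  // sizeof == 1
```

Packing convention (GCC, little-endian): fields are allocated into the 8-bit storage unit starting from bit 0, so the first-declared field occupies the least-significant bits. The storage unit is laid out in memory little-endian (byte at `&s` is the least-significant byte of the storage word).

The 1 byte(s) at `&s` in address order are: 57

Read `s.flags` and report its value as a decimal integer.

[0]=0x57 (little-endian) → word 0x57
prio [0+:1] = (word>>0) & 0x1 = 1
flags [1+:7] = (word>>1) & 0x7f = 43  ←

43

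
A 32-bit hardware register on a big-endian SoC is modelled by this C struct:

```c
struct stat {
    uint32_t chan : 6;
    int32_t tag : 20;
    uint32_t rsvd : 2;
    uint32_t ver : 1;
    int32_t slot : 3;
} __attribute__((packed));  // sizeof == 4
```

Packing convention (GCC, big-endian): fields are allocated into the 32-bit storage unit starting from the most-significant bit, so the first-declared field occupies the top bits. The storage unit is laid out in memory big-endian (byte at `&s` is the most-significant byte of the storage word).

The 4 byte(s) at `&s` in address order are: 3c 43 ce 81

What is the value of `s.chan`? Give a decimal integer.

15

[0]=0x3c [1]=0x43 [2]=0xce [3]=0x81 (big-endian) → word 0x3c43ce81
chan [26+:6] = (word>>26) & 0x3f = 15  ←
tag [6+:20] = (word>>6) & 0xfffff = 69434
rsvd [4+:2] = (word>>4) & 0x3 = 0
ver [3+:1] = (word>>3) & 0x1 = 0
slot [0+:3] = (word>>0) & 0x7 = 1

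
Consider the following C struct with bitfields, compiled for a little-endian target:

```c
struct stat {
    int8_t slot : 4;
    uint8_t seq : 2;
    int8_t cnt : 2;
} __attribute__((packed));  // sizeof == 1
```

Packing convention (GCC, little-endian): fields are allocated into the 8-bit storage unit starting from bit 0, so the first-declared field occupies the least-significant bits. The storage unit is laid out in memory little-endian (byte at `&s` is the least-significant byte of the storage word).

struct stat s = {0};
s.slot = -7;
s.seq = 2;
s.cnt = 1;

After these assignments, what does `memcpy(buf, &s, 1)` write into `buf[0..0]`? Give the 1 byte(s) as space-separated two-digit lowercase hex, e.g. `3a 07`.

[0+:4] slot=-7 & 0xf = 0x9; word=0x09
[4+:2] seq=2 & 0x3 = 0x2; word=0x29
[6+:2] cnt=1 & 0x3 = 0x1; word=0x69
word = 0x69 → little-endian bytes:
  [0]=0x69

69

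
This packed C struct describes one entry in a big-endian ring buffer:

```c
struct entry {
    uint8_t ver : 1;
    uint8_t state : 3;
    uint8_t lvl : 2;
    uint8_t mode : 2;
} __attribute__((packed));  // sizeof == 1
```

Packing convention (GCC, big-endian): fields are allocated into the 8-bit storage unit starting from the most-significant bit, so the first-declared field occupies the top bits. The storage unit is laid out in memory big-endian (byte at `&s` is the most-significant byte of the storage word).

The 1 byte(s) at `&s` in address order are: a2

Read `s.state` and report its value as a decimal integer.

[0]=0xa2 (big-endian) → word 0xa2
ver:1 @ bit 7 → (0xa2>>7)&0x1 = 0x1
state:3 @ bit 4 → (0xa2>>4)&0x7 = 0x2  ←
lvl:2 @ bit 2 → (0xa2>>2)&0x3 = 0x0
mode:2 @ bit 0 → (0xa2>>0)&0x3 = 0x2

2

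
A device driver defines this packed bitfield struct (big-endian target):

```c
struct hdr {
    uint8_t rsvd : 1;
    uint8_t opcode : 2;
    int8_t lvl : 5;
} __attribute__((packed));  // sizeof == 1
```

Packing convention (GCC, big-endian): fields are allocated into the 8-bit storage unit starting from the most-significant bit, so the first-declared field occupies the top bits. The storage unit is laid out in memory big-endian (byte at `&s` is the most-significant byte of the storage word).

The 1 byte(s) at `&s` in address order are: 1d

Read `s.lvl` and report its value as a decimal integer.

-3

[0]=0x1d (big-endian) → word 0x1d
rsvd [7+:1] = (word>>7) & 0x1 = 0
opcode [5+:2] = (word>>5) & 0x3 = 0
lvl [0+:5] = (word>>0) & 0x1f = 29  ←
lvl signed 5b, MSB=1: 29 - 32 = -3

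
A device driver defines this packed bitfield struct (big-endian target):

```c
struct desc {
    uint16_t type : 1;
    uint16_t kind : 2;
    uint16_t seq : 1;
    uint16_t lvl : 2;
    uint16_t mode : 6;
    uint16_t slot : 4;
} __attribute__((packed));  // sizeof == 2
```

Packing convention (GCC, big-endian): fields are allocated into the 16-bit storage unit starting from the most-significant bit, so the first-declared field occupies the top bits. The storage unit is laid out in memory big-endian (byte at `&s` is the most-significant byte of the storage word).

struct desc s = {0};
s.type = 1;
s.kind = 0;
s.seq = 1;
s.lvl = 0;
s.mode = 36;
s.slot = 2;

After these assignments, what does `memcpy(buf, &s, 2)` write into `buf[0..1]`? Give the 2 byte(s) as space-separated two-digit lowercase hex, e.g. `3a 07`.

type:1 = 1 → 0x1 << 15 → word 0x8000
kind:2 = 0 → 0x0 << 13 → word 0x8000
seq:1 = 1 → 0x1 << 12 → word 0x9000
lvl:2 = 0 → 0x0 << 10 → word 0x9000
mode:6 = 36 → 0x24 << 4 → word 0x9240
slot:4 = 2 → 0x2 << 0 → word 0x9242
word = 0x9242 → big-endian bytes:
  [0]=0x92  [1]=0x42

92 42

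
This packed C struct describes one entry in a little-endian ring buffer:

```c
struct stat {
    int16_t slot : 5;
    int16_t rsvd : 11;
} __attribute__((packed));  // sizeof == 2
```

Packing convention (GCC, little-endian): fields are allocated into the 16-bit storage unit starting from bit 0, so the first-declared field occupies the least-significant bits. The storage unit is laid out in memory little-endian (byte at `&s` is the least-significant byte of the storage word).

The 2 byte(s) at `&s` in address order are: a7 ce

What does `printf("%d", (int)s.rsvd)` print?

[0]=0xa7 [1]=0xce (little-endian) → word 0xcea7
slot [0+:5] = (word>>0) & 0x1f = 7
rsvd [5+:11] = (word>>5) & 0x7ff = 1653  ←
rsvd signed 11b, MSB=1: 1653 - 2048 = -395

-395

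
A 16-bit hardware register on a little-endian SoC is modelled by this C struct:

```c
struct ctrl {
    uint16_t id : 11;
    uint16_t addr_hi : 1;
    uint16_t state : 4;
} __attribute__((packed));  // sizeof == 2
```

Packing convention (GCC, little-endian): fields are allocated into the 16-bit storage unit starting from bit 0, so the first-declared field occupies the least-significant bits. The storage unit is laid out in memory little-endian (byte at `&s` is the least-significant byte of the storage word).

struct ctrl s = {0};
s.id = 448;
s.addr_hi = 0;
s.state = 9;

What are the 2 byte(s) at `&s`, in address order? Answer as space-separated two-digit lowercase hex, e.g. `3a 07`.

id:11 = 448 → 0x1c0 << 0 → word 0x01c0
addr_hi:1 = 0 → 0x0 << 11 → word 0x01c0
state:4 = 9 → 0x9 << 12 → word 0x91c0
word = 0x91c0 → little-endian bytes:
  [0]=0xc0  [1]=0x91

c0 91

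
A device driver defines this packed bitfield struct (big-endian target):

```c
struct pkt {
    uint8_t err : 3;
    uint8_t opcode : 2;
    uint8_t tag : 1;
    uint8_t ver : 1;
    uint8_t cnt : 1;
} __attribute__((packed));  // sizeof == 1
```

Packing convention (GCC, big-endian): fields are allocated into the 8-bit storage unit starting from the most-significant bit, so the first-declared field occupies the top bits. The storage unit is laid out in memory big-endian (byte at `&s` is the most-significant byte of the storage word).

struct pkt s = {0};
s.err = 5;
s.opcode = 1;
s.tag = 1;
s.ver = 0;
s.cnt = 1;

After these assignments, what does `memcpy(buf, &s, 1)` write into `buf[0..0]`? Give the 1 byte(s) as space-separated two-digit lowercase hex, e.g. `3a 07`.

ad

err:3 = 5 → 0x5 << 5 → word 0xa0
opcode:2 = 1 → 0x1 << 3 → word 0xa8
tag:1 = 1 → 0x1 << 2 → word 0xac
ver:1 = 0 → 0x0 << 1 → word 0xac
cnt:1 = 1 → 0x1 << 0 → word 0xad
word = 0xad → big-endian bytes:
  [0]=0xad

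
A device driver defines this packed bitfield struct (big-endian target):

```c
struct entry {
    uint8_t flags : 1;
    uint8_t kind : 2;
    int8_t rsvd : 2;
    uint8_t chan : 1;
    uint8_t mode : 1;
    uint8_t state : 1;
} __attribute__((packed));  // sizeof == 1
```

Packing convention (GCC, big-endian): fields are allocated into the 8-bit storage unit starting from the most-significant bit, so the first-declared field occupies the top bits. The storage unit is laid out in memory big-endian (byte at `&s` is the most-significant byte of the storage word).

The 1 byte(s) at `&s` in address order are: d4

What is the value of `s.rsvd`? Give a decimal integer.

[0]=0xd4 (big-endian) → word 0xd4
flags [7+:1] = (word>>7) & 0x1 = 1
kind [5+:2] = (word>>5) & 0x3 = 2
rsvd [3+:2] = (word>>3) & 0x3 = 2  ←
chan [2+:1] = (word>>2) & 0x1 = 1
mode [1+:1] = (word>>1) & 0x1 = 0
state [0+:1] = (word>>0) & 0x1 = 0
rsvd signed 2b, MSB=1: 2 - 4 = -2

-2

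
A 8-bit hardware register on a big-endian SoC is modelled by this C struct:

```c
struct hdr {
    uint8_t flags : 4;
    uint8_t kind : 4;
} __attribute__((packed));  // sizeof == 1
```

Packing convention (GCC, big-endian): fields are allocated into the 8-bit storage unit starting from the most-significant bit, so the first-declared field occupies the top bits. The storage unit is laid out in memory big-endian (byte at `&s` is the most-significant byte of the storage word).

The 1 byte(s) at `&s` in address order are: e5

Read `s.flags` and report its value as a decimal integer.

14

[0]=0xe5 (big-endian) → word 0xe5
flags [4+:4] = (word>>4) & 0xf = 14  ←
kind [0+:4] = (word>>0) & 0xf = 5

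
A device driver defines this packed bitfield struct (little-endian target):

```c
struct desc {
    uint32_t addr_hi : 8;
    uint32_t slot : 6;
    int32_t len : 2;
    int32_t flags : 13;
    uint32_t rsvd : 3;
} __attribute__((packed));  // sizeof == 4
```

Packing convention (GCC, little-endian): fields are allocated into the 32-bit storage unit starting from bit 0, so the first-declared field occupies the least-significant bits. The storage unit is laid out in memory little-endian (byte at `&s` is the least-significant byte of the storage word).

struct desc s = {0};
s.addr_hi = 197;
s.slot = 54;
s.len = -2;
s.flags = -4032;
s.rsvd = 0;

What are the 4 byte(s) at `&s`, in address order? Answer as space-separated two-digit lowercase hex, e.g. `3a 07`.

c5 b6 40 10

[0+:8] addr_hi=197 & 0xff = 0xc5; word=0x000000c5
[8+:6] slot=54 & 0x3f = 0x36; word=0x000036c5
[14+:2] len=-2 & 0x3 = 0x2; word=0x0000b6c5
[16+:13] flags=-4032 & 0x1fff = 0x1040; word=0x1040b6c5
[29+:3] rsvd=0 & 0x7 = 0x0; word=0x1040b6c5
word = 0x1040b6c5 → little-endian bytes:
  [0]=0xc5  [1]=0xb6  [2]=0x40  [3]=0x10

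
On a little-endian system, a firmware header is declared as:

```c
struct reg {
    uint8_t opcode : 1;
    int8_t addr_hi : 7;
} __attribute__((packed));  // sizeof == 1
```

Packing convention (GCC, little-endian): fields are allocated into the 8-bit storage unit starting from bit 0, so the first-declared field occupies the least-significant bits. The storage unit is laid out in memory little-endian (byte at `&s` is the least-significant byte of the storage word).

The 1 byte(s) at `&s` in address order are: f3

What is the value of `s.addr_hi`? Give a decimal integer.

-7

[0]=0xf3 (little-endian) → word 0xf3
opcode:1 @ bit 0 → (0xf3>>0)&0x1 = 0x1
addr_hi:7 @ bit 1 → (0xf3>>1)&0x7f = 0x79  ←
addr_hi signed 7b, MSB=1: 121 - 128 = -7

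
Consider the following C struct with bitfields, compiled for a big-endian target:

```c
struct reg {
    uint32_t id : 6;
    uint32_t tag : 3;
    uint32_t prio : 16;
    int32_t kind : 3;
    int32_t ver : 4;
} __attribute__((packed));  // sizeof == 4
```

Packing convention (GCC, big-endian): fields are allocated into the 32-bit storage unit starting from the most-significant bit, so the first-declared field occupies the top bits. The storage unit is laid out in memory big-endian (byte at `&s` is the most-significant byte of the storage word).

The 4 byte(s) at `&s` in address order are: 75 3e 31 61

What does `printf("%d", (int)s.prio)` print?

[0]=0x75 [1]=0x3e [2]=0x31 [3]=0x61 (big-endian) → word 0x753e3161
id:6 @ bit 26 → (0x753e3161>>26)&0x3f = 0x1d
tag:3 @ bit 23 → (0x753e3161>>23)&0x7 = 0x2
prio:16 @ bit 7 → (0x753e3161>>7)&0xffff = 0x7c62  ←
kind:3 @ bit 4 → (0x753e3161>>4)&0x7 = 0x6
ver:4 @ bit 0 → (0x753e3161>>0)&0xf = 0x1

31842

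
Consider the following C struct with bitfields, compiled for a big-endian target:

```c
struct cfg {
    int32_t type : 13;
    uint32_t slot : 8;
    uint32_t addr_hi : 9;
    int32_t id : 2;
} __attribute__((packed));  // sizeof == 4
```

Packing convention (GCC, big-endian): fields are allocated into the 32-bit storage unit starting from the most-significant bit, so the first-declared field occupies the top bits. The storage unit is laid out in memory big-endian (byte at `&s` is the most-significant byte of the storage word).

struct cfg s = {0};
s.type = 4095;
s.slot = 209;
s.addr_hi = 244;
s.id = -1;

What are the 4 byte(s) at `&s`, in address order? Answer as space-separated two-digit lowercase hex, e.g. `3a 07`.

7f fe 8b d3

type (13b) val=4095 bits=0xfff at bit 19: 0x7ff80000
slot (8b) val=209 bits=0xd1 at bit 11: 0x7ffe8800
addr_hi (9b) val=244 bits=0xf4 at bit 2: 0x7ffe8bd0
id (2b) val=-1 bits=0x3 at bit 0: 0x7ffe8bd3
word = 0x7ffe8bd3 → big-endian bytes:
  [0]=0x7f  [1]=0xfe  [2]=0x8b  [3]=0xd3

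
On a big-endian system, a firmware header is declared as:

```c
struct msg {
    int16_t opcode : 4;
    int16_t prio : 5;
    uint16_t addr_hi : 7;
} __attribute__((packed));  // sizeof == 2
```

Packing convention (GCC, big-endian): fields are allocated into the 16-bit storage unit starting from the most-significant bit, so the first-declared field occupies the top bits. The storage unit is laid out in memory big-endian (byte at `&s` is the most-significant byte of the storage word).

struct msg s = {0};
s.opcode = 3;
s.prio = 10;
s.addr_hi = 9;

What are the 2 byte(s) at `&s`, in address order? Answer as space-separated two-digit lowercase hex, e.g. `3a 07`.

[12+:4] opcode=3 & 0xf = 0x3; word=0x3000
[7+:5] prio=10 & 0x1f = 0xa; word=0x3500
[0+:7] addr_hi=9 & 0x7f = 0x9; word=0x3509
word = 0x3509 → big-endian bytes:
  [0]=0x35  [1]=0x09

35 09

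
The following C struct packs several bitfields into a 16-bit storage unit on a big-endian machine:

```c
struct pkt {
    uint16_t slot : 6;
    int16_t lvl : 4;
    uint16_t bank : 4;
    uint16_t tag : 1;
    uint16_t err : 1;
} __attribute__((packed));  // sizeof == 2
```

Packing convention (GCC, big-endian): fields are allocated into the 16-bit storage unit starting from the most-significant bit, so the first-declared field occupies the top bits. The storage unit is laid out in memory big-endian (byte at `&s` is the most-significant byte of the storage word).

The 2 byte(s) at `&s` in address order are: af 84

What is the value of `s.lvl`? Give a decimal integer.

[0]=0xaf [1]=0x84 (big-endian) → word 0xaf84
slot:6 @ bit 10 → (0xaf84>>10)&0x3f = 0x2b
lvl:4 @ bit 6 → (0xaf84>>6)&0xf = 0xe  ←
bank:4 @ bit 2 → (0xaf84>>2)&0xf = 0x1
tag:1 @ bit 1 → (0xaf84>>1)&0x1 = 0x0
err:1 @ bit 0 → (0xaf84>>0)&0x1 = 0x0
lvl signed 4b, MSB=1: 14 - 16 = -2

-2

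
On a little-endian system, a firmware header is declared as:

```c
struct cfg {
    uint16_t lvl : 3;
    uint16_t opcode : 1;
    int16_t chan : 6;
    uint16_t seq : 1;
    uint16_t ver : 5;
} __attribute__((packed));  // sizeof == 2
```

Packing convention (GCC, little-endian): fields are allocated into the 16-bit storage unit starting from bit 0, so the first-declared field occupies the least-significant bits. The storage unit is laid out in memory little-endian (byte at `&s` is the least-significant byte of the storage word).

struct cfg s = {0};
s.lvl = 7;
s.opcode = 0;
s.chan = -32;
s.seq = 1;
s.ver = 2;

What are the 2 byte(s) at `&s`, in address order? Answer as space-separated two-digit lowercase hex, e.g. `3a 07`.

07 16

lvl:3 = 7 → 0x7 << 0 → word 0x0007
opcode:1 = 0 → 0x0 << 3 → word 0x0007
chan:6 = -32 → 0x20 << 4 → word 0x0207
seq:1 = 1 → 0x1 << 10 → word 0x0607
ver:5 = 2 → 0x2 << 11 → word 0x1607
word = 0x1607 → little-endian bytes:
  [0]=0x07  [1]=0x16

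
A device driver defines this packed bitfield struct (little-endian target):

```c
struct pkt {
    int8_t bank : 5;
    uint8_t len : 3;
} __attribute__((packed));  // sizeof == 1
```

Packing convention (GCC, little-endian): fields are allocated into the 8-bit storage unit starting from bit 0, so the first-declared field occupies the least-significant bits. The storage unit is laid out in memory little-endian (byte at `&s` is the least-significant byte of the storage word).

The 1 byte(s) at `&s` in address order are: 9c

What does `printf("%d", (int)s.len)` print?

[0]=0x9c (little-endian) → word 0x9c
bank:5 @ bit 0 → (0x9c>>0)&0x1f = 0x1c
len:3 @ bit 5 → (0x9c>>5)&0x7 = 0x4  ←

4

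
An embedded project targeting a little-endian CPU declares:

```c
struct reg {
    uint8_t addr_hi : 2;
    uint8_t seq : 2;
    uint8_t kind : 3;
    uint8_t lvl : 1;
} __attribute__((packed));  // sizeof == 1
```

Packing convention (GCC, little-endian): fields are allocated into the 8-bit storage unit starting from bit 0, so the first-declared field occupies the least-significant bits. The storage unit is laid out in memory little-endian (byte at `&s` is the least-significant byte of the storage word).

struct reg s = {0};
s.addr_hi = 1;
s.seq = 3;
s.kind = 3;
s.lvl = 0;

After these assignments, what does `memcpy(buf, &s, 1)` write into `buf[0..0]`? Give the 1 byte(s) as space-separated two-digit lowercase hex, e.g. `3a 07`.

3d

addr_hi:2 = 1 → 0x1 << 0 → word 0x01
seq:2 = 3 → 0x3 << 2 → word 0x0d
kind:3 = 3 → 0x3 << 4 → word 0x3d
lvl:1 = 0 → 0x0 << 7 → word 0x3d
word = 0x3d → little-endian bytes:
  [0]=0x3d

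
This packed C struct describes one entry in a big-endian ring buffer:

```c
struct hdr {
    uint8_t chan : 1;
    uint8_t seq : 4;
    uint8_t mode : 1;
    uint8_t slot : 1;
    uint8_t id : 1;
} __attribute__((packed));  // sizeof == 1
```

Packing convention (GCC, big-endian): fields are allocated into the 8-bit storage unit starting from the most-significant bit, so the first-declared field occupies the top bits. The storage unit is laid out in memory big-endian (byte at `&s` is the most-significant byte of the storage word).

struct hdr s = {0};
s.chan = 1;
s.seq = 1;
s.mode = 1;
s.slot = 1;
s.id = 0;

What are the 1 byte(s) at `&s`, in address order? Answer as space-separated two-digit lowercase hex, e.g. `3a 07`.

8e

chan (1b) val=1 bits=0x1 at bit 7: 0x80
seq (4b) val=1 bits=0x1 at bit 3: 0x88
mode (1b) val=1 bits=0x1 at bit 2: 0x8c
slot (1b) val=1 bits=0x1 at bit 1: 0x8e
id (1b) val=0 bits=0x0 at bit 0: 0x8e
word = 0x8e → big-endian bytes:
  [0]=0x8e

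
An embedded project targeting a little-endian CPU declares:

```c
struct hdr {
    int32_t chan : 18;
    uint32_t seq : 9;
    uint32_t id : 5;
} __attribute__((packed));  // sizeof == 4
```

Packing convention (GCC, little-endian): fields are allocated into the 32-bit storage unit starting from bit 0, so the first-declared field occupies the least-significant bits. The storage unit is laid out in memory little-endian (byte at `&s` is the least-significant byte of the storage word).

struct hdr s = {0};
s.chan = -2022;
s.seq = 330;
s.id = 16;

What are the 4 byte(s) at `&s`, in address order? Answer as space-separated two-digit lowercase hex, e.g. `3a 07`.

1a f8 2b 85

chan (18b) val=-2022 bits=0x3f81a at bit 0: 0x0003f81a
seq (9b) val=330 bits=0x14a at bit 18: 0x052bf81a
id (5b) val=16 bits=0x10 at bit 27: 0x852bf81a
word = 0x852bf81a → little-endian bytes:
  [0]=0x1a  [1]=0xf8  [2]=0x2b  [3]=0x85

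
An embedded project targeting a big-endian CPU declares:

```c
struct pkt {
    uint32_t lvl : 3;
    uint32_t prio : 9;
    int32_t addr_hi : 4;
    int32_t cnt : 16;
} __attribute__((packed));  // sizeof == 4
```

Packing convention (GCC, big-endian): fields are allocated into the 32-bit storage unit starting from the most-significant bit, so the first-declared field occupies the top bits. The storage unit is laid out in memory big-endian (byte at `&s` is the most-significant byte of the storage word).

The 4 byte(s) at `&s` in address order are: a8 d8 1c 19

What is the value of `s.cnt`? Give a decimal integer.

[0]=0xa8 [1]=0xd8 [2]=0x1c [3]=0x19 (big-endian) → word 0xa8d81c19
lvl [29+:3] = (word>>29) & 0x7 = 5
prio [20+:9] = (word>>20) & 0x1ff = 141
addr_hi [16+:4] = (word>>16) & 0xf = 8
cnt [0+:16] = (word>>0) & 0xffff = 7193  ←
cnt signed 16b, MSB=0: value = 7193

7193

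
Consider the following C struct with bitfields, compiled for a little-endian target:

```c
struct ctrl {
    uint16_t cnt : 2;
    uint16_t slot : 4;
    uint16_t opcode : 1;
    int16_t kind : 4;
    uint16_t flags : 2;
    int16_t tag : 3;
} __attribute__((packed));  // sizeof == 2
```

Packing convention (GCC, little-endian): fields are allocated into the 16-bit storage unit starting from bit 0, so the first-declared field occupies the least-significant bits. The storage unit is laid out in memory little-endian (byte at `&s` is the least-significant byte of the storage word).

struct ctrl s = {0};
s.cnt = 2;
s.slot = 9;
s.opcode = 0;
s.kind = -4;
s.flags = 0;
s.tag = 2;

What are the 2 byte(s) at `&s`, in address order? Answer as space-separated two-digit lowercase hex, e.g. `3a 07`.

26 46

cnt (2b) val=2 bits=0x2 at bit 0: 0x0002
slot (4b) val=9 bits=0x9 at bit 2: 0x0026
opcode (1b) val=0 bits=0x0 at bit 6: 0x0026
kind (4b) val=-4 bits=0xc at bit 7: 0x0626
flags (2b) val=0 bits=0x0 at bit 11: 0x0626
tag (3b) val=2 bits=0x2 at bit 13: 0x4626
word = 0x4626 → little-endian bytes:
  [0]=0x26  [1]=0x46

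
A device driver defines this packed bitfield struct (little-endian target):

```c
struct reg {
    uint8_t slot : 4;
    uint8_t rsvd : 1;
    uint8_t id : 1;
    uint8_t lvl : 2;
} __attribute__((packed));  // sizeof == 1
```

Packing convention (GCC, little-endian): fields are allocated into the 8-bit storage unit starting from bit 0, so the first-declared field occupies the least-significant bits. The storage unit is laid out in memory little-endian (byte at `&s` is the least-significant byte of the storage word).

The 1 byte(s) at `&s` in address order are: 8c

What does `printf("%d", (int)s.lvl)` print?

[0]=0x8c (little-endian) → word 0x8c
slot [0+:4] = (word>>0) & 0xf = 12
rsvd [4+:1] = (word>>4) & 0x1 = 0
id [5+:1] = (word>>5) & 0x1 = 0
lvl [6+:2] = (word>>6) & 0x3 = 2  ←

2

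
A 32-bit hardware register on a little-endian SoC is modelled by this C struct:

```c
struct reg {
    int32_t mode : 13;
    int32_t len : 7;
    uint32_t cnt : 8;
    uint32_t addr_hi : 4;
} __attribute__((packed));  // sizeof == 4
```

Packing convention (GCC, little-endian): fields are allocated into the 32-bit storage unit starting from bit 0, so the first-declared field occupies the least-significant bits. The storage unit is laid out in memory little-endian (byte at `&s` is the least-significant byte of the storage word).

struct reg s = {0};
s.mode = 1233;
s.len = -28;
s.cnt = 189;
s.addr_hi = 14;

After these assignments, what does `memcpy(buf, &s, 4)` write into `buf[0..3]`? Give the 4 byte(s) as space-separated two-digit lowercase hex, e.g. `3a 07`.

d1 84 dc eb

mode:13 = 1233 → 0x4d1 << 0 → word 0x000004d1
len:7 = -28 → 0x64 << 13 → word 0x000c84d1
cnt:8 = 189 → 0xbd << 20 → word 0x0bdc84d1
addr_hi:4 = 14 → 0xe << 28 → word 0xebdc84d1
word = 0xebdc84d1 → little-endian bytes:
  [0]=0xd1  [1]=0x84  [2]=0xdc  [3]=0xeb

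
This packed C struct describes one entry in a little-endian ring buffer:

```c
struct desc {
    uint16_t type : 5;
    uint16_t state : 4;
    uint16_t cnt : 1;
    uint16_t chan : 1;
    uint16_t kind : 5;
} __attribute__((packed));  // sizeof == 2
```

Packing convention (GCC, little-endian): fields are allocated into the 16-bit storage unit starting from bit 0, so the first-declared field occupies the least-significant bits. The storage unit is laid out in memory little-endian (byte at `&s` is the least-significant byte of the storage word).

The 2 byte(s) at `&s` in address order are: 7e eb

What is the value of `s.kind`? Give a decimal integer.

29

[0]=0x7e [1]=0xeb (little-endian) → word 0xeb7e
type:5 @ bit 0 → (0xeb7e>>0)&0x1f = 0x1e
state:4 @ bit 5 → (0xeb7e>>5)&0xf = 0xb
cnt:1 @ bit 9 → (0xeb7e>>9)&0x1 = 0x1
chan:1 @ bit 10 → (0xeb7e>>10)&0x1 = 0x0
kind:5 @ bit 11 → (0xeb7e>>11)&0x1f = 0x1d  ←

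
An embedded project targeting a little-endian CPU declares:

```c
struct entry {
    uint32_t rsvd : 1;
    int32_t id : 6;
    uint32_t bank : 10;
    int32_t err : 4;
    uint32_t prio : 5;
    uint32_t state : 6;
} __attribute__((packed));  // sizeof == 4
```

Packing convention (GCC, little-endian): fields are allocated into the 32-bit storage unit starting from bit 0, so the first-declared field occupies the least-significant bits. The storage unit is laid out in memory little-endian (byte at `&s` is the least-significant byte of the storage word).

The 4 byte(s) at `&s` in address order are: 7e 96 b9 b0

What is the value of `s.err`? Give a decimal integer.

-4

[0]=0x7e [1]=0x96 [2]=0xb9 [3]=0xb0 (little-endian) → word 0xb0b9967e
rsvd:1 @ bit 0 → (0xb0b9967e>>0)&0x1 = 0x0
id:6 @ bit 1 → (0xb0b9967e>>1)&0x3f = 0x3f
bank:10 @ bit 7 → (0xb0b9967e>>7)&0x3ff = 0x32c
err:4 @ bit 17 → (0xb0b9967e>>17)&0xf = 0xc  ←
prio:5 @ bit 21 → (0xb0b9967e>>21)&0x1f = 0x5
state:6 @ bit 26 → (0xb0b9967e>>26)&0x3f = 0x2c
err signed 4b, MSB=1: 12 - 16 = -4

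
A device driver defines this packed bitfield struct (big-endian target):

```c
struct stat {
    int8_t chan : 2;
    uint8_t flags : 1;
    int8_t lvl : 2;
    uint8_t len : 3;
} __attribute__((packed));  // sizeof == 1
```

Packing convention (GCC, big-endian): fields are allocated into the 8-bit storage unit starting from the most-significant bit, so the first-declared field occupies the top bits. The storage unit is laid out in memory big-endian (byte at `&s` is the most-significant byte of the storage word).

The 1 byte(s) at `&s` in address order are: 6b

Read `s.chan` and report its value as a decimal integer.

[0]=0x6b (big-endian) → word 0x6b
chan [6+:2] = (word>>6) & 0x3 = 1  ←
flags [5+:1] = (word>>5) & 0x1 = 1
lvl [3+:2] = (word>>3) & 0x3 = 1
len [0+:3] = (word>>0) & 0x7 = 3
chan signed 2b, MSB=0: value = 1

1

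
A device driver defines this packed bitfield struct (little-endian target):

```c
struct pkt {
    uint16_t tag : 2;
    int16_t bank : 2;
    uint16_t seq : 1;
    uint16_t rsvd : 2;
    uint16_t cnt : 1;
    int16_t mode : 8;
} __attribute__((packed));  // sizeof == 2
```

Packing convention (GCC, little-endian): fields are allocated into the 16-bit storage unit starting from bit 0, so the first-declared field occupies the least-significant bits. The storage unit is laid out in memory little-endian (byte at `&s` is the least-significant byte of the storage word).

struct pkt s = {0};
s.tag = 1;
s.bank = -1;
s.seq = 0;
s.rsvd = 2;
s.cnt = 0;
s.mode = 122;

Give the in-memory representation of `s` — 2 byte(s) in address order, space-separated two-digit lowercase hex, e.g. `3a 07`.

4d 7a

tag:2 = 1 → 0x1 << 0 → word 0x0001
bank:2 = -1 → 0x3 << 2 → word 0x000d
seq:1 = 0 → 0x0 << 4 → word 0x000d
rsvd:2 = 2 → 0x2 << 5 → word 0x004d
cnt:1 = 0 → 0x0 << 7 → word 0x004d
mode:8 = 122 → 0x7a << 8 → word 0x7a4d
word = 0x7a4d → little-endian bytes:
  [0]=0x4d  [1]=0x7a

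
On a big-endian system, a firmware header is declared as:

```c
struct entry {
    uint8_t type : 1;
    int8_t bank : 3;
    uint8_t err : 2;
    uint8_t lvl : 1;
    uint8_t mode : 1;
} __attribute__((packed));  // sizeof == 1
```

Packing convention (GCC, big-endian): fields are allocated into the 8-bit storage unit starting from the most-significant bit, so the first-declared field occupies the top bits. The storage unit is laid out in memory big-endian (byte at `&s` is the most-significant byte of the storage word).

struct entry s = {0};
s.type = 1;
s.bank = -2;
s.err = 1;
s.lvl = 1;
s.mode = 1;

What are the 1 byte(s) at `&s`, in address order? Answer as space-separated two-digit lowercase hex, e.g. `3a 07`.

type:1 = 1 → 0x1 << 7 → word 0x80
bank:3 = -2 → 0x6 << 4 → word 0xe0
err:2 = 1 → 0x1 << 2 → word 0xe4
lvl:1 = 1 → 0x1 << 1 → word 0xe6
mode:1 = 1 → 0x1 << 0 → word 0xe7
word = 0xe7 → big-endian bytes:
  [0]=0xe7

e7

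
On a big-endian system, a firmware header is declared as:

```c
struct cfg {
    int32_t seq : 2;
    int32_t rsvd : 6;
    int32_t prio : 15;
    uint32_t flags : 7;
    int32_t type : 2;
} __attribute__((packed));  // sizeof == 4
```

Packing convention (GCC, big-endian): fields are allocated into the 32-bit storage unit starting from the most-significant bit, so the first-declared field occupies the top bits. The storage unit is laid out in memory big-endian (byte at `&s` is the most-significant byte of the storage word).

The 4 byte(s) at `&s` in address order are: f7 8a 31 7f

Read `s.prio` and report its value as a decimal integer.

[0]=0xf7 [1]=0x8a [2]=0x31 [3]=0x7f (big-endian) → word 0xf78a317f
seq:2 @ bit 30 → (0xf78a317f>>30)&0x3 = 0x3
rsvd:6 @ bit 24 → (0xf78a317f>>24)&0x3f = 0x37
prio:15 @ bit 9 → (0xf78a317f>>9)&0x7fff = 0x4518  ←
flags:7 @ bit 2 → (0xf78a317f>>2)&0x7f = 0x5f
type:2 @ bit 0 → (0xf78a317f>>0)&0x3 = 0x3
prio signed 15b, MSB=1: 17688 - 32768 = -15080

-15080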